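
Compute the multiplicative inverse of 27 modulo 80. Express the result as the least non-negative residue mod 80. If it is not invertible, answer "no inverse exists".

Extended Euclidean algorithm:
80 = 2×27 + 26
27 = 1×26 + 1
26 = 26×1 + 0
Since gcd(27, 80) = 1, back-substitute to write 1 as a combination:
1 = 27 − 26
1 = −80 + 3·27
So 27·3 ≡ 1 (mod 80).

3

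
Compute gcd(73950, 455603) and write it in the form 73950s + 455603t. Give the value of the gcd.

Apply Euclid's algorithm to 455603 and 73950:
455603 = 6*73950 + 11903
73950 = 6*11903 + 2532
11903 = 4*2532 + 1775
2532 = 1*1775 + 757
1775 = 2*757 + 261
757 = 2*261 + 235
261 = 1*235 + 26
235 = 9*26 + 1
26 = 26*1 + 0
gcd(73950, 455603) = 1.
Back-substituting:
1 = 235 − 9·26
1 = −9·261 + 10·235
1 = 10·757 − 29·261
1 = −29·1775 + 68·757
1 = 68·2532 − 97·1775
1 = −97·11903 + 456·2532
1 = 456·73950 − 2833·11903
1 = −2833·455603 + 17454·73950
So 1 = (-2833)·455603 + (17454)·73950.

1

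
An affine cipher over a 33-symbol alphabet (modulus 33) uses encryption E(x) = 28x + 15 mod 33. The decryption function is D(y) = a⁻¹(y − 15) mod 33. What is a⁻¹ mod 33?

Extended Euclidean algorithm:
33 = 1*28 + 5
28 = 5*5 + 3
5 = 1*3 + 2
3 = 1*2 + 1
2 = 2*1 + 0
The gcd is 1. Working backward:
1 = 3 − 2
1 = −5 + 2·3
1 = 2·28 − 11·5
1 = −11·33 + 13·28
So 28·13 ≡ 1 (mod 33).

13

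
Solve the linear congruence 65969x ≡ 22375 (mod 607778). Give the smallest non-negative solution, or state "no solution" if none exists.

First find gcd(65969, 607778):
607778 = 9×65969 + 14057
65969 = 4×14057 + 9741
14057 = 1×9741 + 4316
9741 = 2×4316 + 1109
4316 = 3×1109 + 989
1109 = 1×989 + 120
989 = 8×120 + 29
120 = 4×29 + 4
29 = 7×4 + 1
4 = 4×1 + 0
gcd = 1, so a unique solution mod 607778 exists.
Back-substitute for the Bézout coefficients:
1 = 29 − 7·4
1 = −7·120 + 29·29
1 = 29·989 − 239·120
1 = −239·1109 + 268·989
1 = 268·4316 − 1043·1109
1 = −1043·9741 + 2354·4316
1 = 2354·14057 − 3397·9741
1 = −3397·65969 + 15942·14057
1 = 15942·607778 − 146875·65969
So 65969·(-146875) ≡ 1 (mod 607778), giving 65969⁻¹ ≡ 460903.
x ≡ 65969⁻¹·22375 ≡ 460903·22375 ≡ 535299 (mod 607778).

535299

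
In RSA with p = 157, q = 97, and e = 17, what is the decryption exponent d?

φ(n) = (p−1)(q−1) = 156·96 = 14976.
Need d with 17·d ≡ 1 (mod 14976). Apply the extended Euclidean algorithm:
14976 = 880·17 + 16
17 = 1·16 + 1
16 = 16·1 + 0
Back-substitute:
1 = 17 − 16
1 = −14976 + 881·17
So 17·881 ≡ 1 (mod 14976), hence d = 881.

881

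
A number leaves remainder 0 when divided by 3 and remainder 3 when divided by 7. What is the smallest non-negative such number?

Write x = 0 + 3·k. Then 3·k ≡ 3 − 0 ≡ 3 (mod 7).
Need 3⁻¹ mod 7. Extended Euclid on (7, 3):
7 = 2*3 + 1
3 = 3*1 + 0
Back-substitute:
1 = 7 − 2·3
3⁻¹ ≡ 5 (mod 7), so k ≡ 5·3 ≡ 1 (mod 7).
x = 0 + 3·1 = 3.

3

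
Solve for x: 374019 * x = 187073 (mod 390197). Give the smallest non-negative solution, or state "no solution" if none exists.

First find gcd(374019, 390197):
390197 = 1·374019 + 16178
374019 = 23·16178 + 1925
16178 = 8·1925 + 778
1925 = 2·778 + 369
778 = 2·369 + 40
369 = 9·40 + 9
40 = 4·9 + 4
9 = 2·4 + 1
4 = 4·1 + 0
gcd = 1, so a unique solution mod 390197 exists.
Back-substitute for the Bézout coefficients:
1 = 9 − 2·4
1 = −2·40 + 9·9
1 = 9·369 − 83·40
1 = −83·778 + 175·369
1 = 175·1925 − 433·778
1 = −433·16178 + 3639·1925
1 = 3639·374019 − 84130·16178
1 = −84130·390197 + 87769·374019
So 374019·(87769) ≡ 1 (mod 390197), giving 374019⁻¹ ≡ 87769.
x ≡ 374019⁻¹·187073 ≡ 87769·187073 ≡ 110574 (mod 390197).

110574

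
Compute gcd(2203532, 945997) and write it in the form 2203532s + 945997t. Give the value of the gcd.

Apply Euclid's algorithm to 2203532 and 945997:
2203532 = 2*945997 + 311538
945997 = 3*311538 + 11383
311538 = 27*11383 + 4197
11383 = 2*4197 + 2989
4197 = 1*2989 + 1208
2989 = 2*1208 + 573
1208 = 2*573 + 62
573 = 9*62 + 15
62 = 4*15 + 2
15 = 7*2 + 1
2 = 2*1 + 0
gcd(2203532, 945997) = 1.
Back-substituting:
1 = 15 − 7·2
1 = −7·62 + 29·15
1 = 29·573 − 268·62
1 = −268·1208 + 565·573
1 = 565·2989 − 1398·1208
1 = −1398·4197 + 1963·2989
1 = 1963·11383 − 5324·4197
1 = −5324·311538 + 145711·11383
1 = 145711·945997 − 442457·311538
1 = −442457·2203532 + 1030625·945997
So 1 = (-442457)·2203532 + (1030625)·945997.

1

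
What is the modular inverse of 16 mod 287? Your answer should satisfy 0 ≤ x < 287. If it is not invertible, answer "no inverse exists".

18

Extended Euclidean algorithm:
287 = 17×16 + 15
16 = 1×15 + 1
15 = 15×1 + 0
The gcd is 1. Working backward:
1 = 16 − 15
1 = −287 + 18·16
So 16·18 ≡ 1 (mod 287).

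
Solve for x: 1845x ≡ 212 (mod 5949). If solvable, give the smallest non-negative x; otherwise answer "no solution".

no solution

gcd(1845, 5949):
5949 = 3*1845 + 414
1845 = 4*414 + 189
414 = 2*189 + 36
189 = 5*36 + 9
36 = 4*9 + 0
gcd = 9, but 9 ∤ 212, so the congruence has no solution.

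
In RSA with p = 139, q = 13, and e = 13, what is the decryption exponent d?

φ(n) = (p−1)(q−1) = 138·12 = 1656.
Need d with 13·d ≡ 1 (mod 1656). Apply the extended Euclidean algorithm:
1656 = 127*13 + 5
13 = 2*5 + 3
5 = 1*3 + 2
3 = 1*2 + 1
2 = 2*1 + 0
Back-substitute:
1 = 3 − 2
1 = −5 + 2·3
1 = 2·13 − 5·5
1 = −5·1656 + 637·13
So 13·637 ≡ 1 (mod 1656), hence d = 637.

637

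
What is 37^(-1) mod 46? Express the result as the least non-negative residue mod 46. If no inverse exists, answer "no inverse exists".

gcd(46, 37) by repeated division:
46 = 1×37 + 9
37 = 4×9 + 1
9 = 9×1 + 0
Since gcd(37, 46) = 1, back-substitute to write 1 as a combination:
1 = 37 − 4·9
1 = −4·46 + 5·37
So 37·5 ≡ 1 (mod 46).

5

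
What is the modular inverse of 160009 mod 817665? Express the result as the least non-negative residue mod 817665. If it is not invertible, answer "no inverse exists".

188824

Run Euclid on (817665, 160009):
817665 = 5·160009 + 17620
160009 = 9·17620 + 1429
17620 = 12·1429 + 472
1429 = 3·472 + 13
472 = 36·13 + 4
13 = 3·4 + 1
4 = 4·1 + 0
Since gcd(160009, 817665) = 1, back-substitute to write 1 as a combination:
1 = 13 − 3·4
1 = −3·472 + 109·13
1 = 109·1429 − 330·472
1 = −330·17620 + 4069·1429
1 = 4069·160009 − 36951·17620
1 = −36951·817665 + 188824·160009
So 160009·188824 ≡ 1 (mod 817665).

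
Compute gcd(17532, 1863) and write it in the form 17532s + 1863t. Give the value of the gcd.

Apply Euclid's algorithm to 17532 and 1863:
17532 = 9·1863 + 765
1863 = 2·765 + 333
765 = 2·333 + 99
333 = 3·99 + 36
99 = 2·36 + 27
36 = 1·27 + 9
27 = 3·9 + 0
gcd(17532, 1863) = 9.
Express as a combination:
9 = 36 − 27
9 = −99 + 3·36
9 = 3·333 − 10·99
9 = −10·765 + 23·333
9 = 23·1863 − 56·765
9 = −56·17532 + 527·1863
So 9 = (-56)·17532 + (527)·1863.

9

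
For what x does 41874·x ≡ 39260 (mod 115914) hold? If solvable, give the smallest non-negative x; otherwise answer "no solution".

gcd(41874, 115914):
115914 = 2×41874 + 32166
41874 = 1×32166 + 9708
32166 = 3×9708 + 3042
9708 = 3×3042 + 582
3042 = 5×582 + 132
582 = 4×132 + 54
132 = 2×54 + 24
54 = 2×24 + 6
24 = 4×6 + 0
gcd = 6, but 6 ∤ 39260, so the congruence has no solution.

no solution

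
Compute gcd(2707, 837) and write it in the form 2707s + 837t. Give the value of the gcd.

1

Repeated division:
2707 = 3×837 + 196
837 = 4×196 + 53
196 = 3×53 + 37
53 = 1×37 + 16
37 = 2×16 + 5
16 = 3×5 + 1
5 = 5×1 + 0
gcd(2707, 837) = 1.
Back-substituting:
1 = 16 − 3·5
1 = −3·37 + 7·16
1 = 7·53 − 10·37
1 = −10·196 + 37·53
1 = 37·837 − 158·196
1 = −158·2707 + 511·837
So 1 = (-158)·2707 + (511)·837.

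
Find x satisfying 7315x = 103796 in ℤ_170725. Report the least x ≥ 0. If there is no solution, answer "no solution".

no solution

gcd(7315, 170725):
170725 = 23×7315 + 2480
7315 = 2×2480 + 2355
2480 = 1×2355 + 125
2355 = 18×125 + 105
125 = 1×105 + 20
105 = 5×20 + 5
20 = 4×5 + 0
gcd = 5, but 5 ∤ 103796, so the congruence has no solution.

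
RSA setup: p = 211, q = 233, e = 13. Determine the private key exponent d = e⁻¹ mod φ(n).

φ(n) = (p−1)(q−1) = 210·232 = 48720.
Need d with 13·d ≡ 1 (mod 48720). Apply the extended Euclidean algorithm:
48720 = 3747*13 + 9
13 = 1*9 + 4
9 = 2*4 + 1
4 = 4*1 + 0
Back-substitute:
1 = 9 − 2·4
1 = −2·13 + 3·9
1 = 3·48720 − 11243·13
So 13·(-11243) ≡ 1 (mod 48720), hence d ≡ -11243 ≡ 37477 (mod 48720).

37477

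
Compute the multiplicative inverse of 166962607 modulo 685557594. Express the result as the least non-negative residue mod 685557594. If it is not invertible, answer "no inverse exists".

365043433

Apply the Euclidean algorithm to 685557594 and 166962607:
685557594 = 4*166962607 + 17707166
166962607 = 9*17707166 + 7598113
17707166 = 2*7598113 + 2510940
7598113 = 3*2510940 + 65293
2510940 = 38*65293 + 29806
65293 = 2*29806 + 5681
29806 = 5*5681 + 1401
5681 = 4*1401 + 77
1401 = 18*77 + 15
77 = 5*15 + 2
15 = 7*2 + 1
2 = 2*1 + 0
gcd = 1, so the inverse exists. Back-substitute:
1 = 15 − 7·2
1 = −7·77 + 36·15
1 = 36·1401 − 655·77
1 = −655·5681 + 2656·1401
1 = 2656·29806 − 13935·5681
1 = −13935·65293 + 30526·29806
1 = 30526·2510940 − 1173923·65293
1 = −1173923·7598113 + 3552295·2510940
1 = 3552295·17707166 − 8278513·7598113
1 = −8278513·166962607 + 78058912·17707166
1 = 78058912·685557594 − 320514161·166962607
Thus 166962607·(-320514161) ≡ 1 (mod 685557594); reducing, -320514161 mod 685557594 = 365043433.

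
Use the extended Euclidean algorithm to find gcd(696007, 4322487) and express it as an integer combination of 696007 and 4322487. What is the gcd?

Apply Euclid's algorithm to 4322487 and 696007:
4322487 = 6*696007 + 146445
696007 = 4*146445 + 110227
146445 = 1*110227 + 36218
110227 = 3*36218 + 1573
36218 = 23*1573 + 39
1573 = 40*39 + 13
39 = 3*13 + 0
gcd(696007, 4322487) = 13.
Back-substituting:
13 = 1573 − 40·39
13 = −40·36218 + 921·1573
13 = 921·110227 − 2803·36218
13 = −2803·146445 + 3724·110227
13 = 3724·696007 − 17699·146445
13 = −17699·4322487 + 109918·696007
So 13 = (-17699)·4322487 + (109918)·696007.

13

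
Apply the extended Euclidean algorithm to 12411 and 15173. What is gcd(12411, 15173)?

1

Repeated division:
15173 = 1×12411 + 2762
12411 = 4×2762 + 1363
2762 = 2×1363 + 36
1363 = 37×36 + 31
36 = 1×31 + 5
31 = 6×5 + 1
5 = 5×1 + 0
gcd(12411, 15173) = 1.
Back-substituting:
1 = 31 − 6·5
1 = −6·36 + 7·31
1 = 7·1363 − 265·36
1 = −265·2762 + 537·1363
1 = 537·12411 − 2413·2762
1 = −2413·15173 + 2950·12411
So 1 = (-2413)·15173 + (2950)·12411.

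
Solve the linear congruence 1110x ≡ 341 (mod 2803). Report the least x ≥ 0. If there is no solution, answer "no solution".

First find gcd(1110, 2803):
2803 = 2×1110 + 583
1110 = 1×583 + 527
583 = 1×527 + 56
527 = 9×56 + 23
56 = 2×23 + 10
23 = 2×10 + 3
10 = 3×3 + 1
3 = 3×1 + 0
gcd = 1, so a unique solution mod 2803 exists.
Back-substitute for the Bézout coefficients:
1 = 10 − 3·3
1 = −3·23 + 7·10
1 = 7·56 − 17·23
1 = −17·527 + 160·56
1 = 160·583 − 177·527
1 = −177·1110 + 337·583
1 = 337·2803 − 851·1110
So 1110·(-851) ≡ 1 (mod 2803), giving 1110⁻¹ ≡ 1952.
x ≡ 1110⁻¹·341 ≡ 1952·341 ≡ 1321 (mod 2803).

1321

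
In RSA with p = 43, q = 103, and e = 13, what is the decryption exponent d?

φ(n) = (p−1)(q−1) = 42·102 = 4284.
Need d with 13·d ≡ 1 (mod 4284). Apply the extended Euclidean algorithm:
4284 = 329·13 + 7
13 = 1·7 + 6
7 = 1·6 + 1
6 = 6·1 + 0
Back-substitute:
1 = 7 − 6
1 = −13 + 2·7
1 = 2·4284 − 659·13
So 13·(-659) ≡ 1 (mod 4284), hence d ≡ -659 ≡ 3625 (mod 4284).

3625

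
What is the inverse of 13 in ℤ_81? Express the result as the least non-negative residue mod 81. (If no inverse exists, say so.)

Apply the Euclidean algorithm to 81 and 13:
81 = 6×13 + 3
13 = 4×3 + 1
3 = 3×1 + 0
gcd = 1, so the inverse exists. Back-substitute:
1 = 13 − 4·3
1 = −4·81 + 25·13
So 13·25 ≡ 1 (mod 81).

25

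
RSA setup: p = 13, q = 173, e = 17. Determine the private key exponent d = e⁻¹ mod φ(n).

1457

φ(n) = (p−1)(q−1) = 12·172 = 2064.
Need d with 17·d ≡ 1 (mod 2064). Apply the extended Euclidean algorithm:
2064 = 121·17 + 7
17 = 2·7 + 3
7 = 2·3 + 1
3 = 3·1 + 0
Back-substitute:
1 = 7 − 2·3
1 = −2·17 + 5·7
1 = 5·2064 − 607·17
So 17·(-607) ≡ 1 (mod 2064), hence d ≡ -607 ≡ 1457 (mod 2064).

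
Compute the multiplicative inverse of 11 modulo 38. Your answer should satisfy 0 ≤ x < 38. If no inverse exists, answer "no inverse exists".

7

Run Euclid on (38, 11):
38 = 3·11 + 5
11 = 2·5 + 1
5 = 5·1 + 0
gcd = 1, so the inverse exists. Back-substitute:
1 = 11 − 2·5
1 = −2·38 + 7·11
So 11·7 ≡ 1 (mod 38).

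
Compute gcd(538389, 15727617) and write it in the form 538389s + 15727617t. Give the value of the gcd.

Euclidean algorithm:
15727617 = 29×538389 + 114336
538389 = 4×114336 + 81045
114336 = 1×81045 + 33291
81045 = 2×33291 + 14463
33291 = 2×14463 + 4365
14463 = 3×4365 + 1368
4365 = 3×1368 + 261
1368 = 5×261 + 63
261 = 4×63 + 9
63 = 7×9 + 0
gcd(538389, 15727617) = 9.
Express as a combination:
9 = 261 − 4·63
9 = −4·1368 + 21·261
9 = 21·4365 − 67·1368
9 = −67·14463 + 222·4365
9 = 222·33291 − 511·14463
9 = −511·81045 + 1244·33291
9 = 1244·114336 − 1755·81045
9 = −1755·538389 + 8264·114336
9 = 8264·15727617 − 241411·538389
So 9 = (8264)·15727617 + (-241411)·538389.

9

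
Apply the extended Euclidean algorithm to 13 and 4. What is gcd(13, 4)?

Apply Euclid's algorithm to 13 and 4:
13 = 3*4 + 1
4 = 4*1 + 0
gcd(13, 4) = 1.
Express as a combination:
1 = 13 − 3·4
So 1 = (1)·13 + (-3)·4.

1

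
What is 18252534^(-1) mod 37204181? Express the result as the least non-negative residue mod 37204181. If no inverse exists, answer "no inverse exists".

27965146

Extended Euclidean algorithm:
37204181 = 2×18252534 + 699113
18252534 = 26×699113 + 75596
699113 = 9×75596 + 18749
75596 = 4×18749 + 600
18749 = 31×600 + 149
600 = 4×149 + 4
149 = 37×4 + 1
4 = 4×1 + 0
Since gcd(18252534, 37204181) = 1, back-substitute to write 1 as a combination:
1 = 149 − 37·4
1 = −37·600 + 149·149
1 = 149·18749 − 4656·600
1 = −4656·75596 + 18773·18749
1 = 18773·699113 − 173613·75596
1 = −173613·18252534 + 4532711·699113
1 = 4532711·37204181 − 9239035·18252534
Thus 18252534·(-9239035) ≡ 1 (mod 37204181); reducing, -9239035 mod 37204181 = 27965146.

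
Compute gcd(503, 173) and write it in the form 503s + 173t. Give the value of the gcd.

1

Euclidean algorithm:
503 = 2·173 + 157
173 = 1·157 + 16
157 = 9·16 + 13
16 = 1·13 + 3
13 = 4·3 + 1
3 = 3·1 + 0
gcd(503, 173) = 1.
Express as a combination:
1 = 13 − 4·3
1 = −4·16 + 5·13
1 = 5·157 − 49·16
1 = −49·173 + 54·157
1 = 54·503 − 157·173
So 1 = (54)·503 + (-157)·173.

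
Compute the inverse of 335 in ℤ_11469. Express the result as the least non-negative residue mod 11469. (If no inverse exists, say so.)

3629

Extended Euclidean algorithm:
11469 = 34*335 + 79
335 = 4*79 + 19
79 = 4*19 + 3
19 = 6*3 + 1
3 = 3*1 + 0
The gcd is 1. Working backward:
1 = 19 − 6·3
1 = −6·79 + 25·19
1 = 25·335 − 106·79
1 = −106·11469 + 3629·335
So 335·3629 ≡ 1 (mod 11469).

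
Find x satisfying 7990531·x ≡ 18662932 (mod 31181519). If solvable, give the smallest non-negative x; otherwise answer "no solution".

First find gcd(7990531, 31181519):
31181519 = 3·7990531 + 7209926
7990531 = 1·7209926 + 780605
7209926 = 9·780605 + 184481
780605 = 4·184481 + 42681
184481 = 4·42681 + 13757
42681 = 3·13757 + 1410
13757 = 9·1410 + 1067
1410 = 1·1067 + 343
1067 = 3·343 + 38
343 = 9·38 + 1
38 = 38·1 + 0
gcd = 1, so a unique solution mod 31181519 exists.
Back-substitute for the Bézout coefficients:
1 = 343 − 9·38
1 = −9·1067 + 28·343
1 = 28·1410 − 37·1067
1 = −37·13757 + 361·1410
1 = 361·42681 − 1120·13757
1 = −1120·184481 + 4841·42681
1 = 4841·780605 − 20484·184481
1 = −20484·7209926 + 189197·780605
1 = 189197·7990531 − 209681·7209926
1 = −209681·31181519 + 818240·7990531
So 7990531·(818240) ≡ 1 (mod 31181519), giving 7990531⁻¹ ≡ 818240.
x ≡ 7990531⁻¹·18662932 ≡ 818240·18662932 ≡ 13909177 (mod 31181519).

13909177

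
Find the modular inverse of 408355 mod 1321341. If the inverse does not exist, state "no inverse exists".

Extended Euclidean algorithm:
1321341 = 3×408355 + 96276
408355 = 4×96276 + 23251
96276 = 4×23251 + 3272
23251 = 7×3272 + 347
3272 = 9×347 + 149
347 = 2×149 + 49
149 = 3×49 + 2
49 = 24×2 + 1
2 = 2×1 + 0
The gcd is 1. Working backward:
1 = 49 − 24·2
1 = −24·149 + 73·49
1 = 73·347 − 170·149
1 = −170·3272 + 1603·347
1 = 1603·23251 − 11391·3272
1 = −11391·96276 + 47167·23251
1 = 47167·408355 − 200059·96276
1 = −200059·1321341 + 647344·408355
So 408355·647344 ≡ 1 (mod 1321341).

647344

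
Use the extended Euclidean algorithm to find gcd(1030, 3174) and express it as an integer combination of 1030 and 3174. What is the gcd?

Repeated division:
3174 = 3·1030 + 84
1030 = 12·84 + 22
84 = 3·22 + 18
22 = 1·18 + 4
18 = 4·4 + 2
4 = 2·2 + 0
gcd(1030, 3174) = 2.
Working backward:
2 = 18 − 4·4
2 = −4·22 + 5·18
2 = 5·84 − 19·22
2 = −19·1030 + 233·84
2 = 233·3174 − 718·1030
So 2 = (233)·3174 + (-718)·1030.

2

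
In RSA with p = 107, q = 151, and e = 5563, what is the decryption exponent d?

11527

φ(n) = (p−1)(q−1) = 106·150 = 15900.
Need d with 5563·d ≡ 1 (mod 15900). Apply the extended Euclidean algorithm:
15900 = 2·5563 + 4774
5563 = 1·4774 + 789
4774 = 6·789 + 40
789 = 19·40 + 29
40 = 1·29 + 11
29 = 2·11 + 7
11 = 1·7 + 4
7 = 1·4 + 3
4 = 1·3 + 1
3 = 3·1 + 0
Back-substitute:
1 = 4 − 3
1 = −7 + 2·4
1 = 2·11 − 3·7
1 = −3·29 + 8·11
1 = 8·40 − 11·29
1 = −11·789 + 217·40
1 = 217·4774 − 1313·789
1 = −1313·5563 + 1530·4774
1 = 1530·15900 − 4373·5563
So 5563·(-4373) ≡ 1 (mod 15900), hence d ≡ -4373 ≡ 11527 (mod 15900).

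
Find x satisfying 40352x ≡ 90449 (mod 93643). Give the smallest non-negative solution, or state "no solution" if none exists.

53426

First find gcd(40352, 93643):
93643 = 2*40352 + 12939
40352 = 3*12939 + 1535
12939 = 8*1535 + 659
1535 = 2*659 + 217
659 = 3*217 + 8
217 = 27*8 + 1
8 = 8*1 + 0
gcd = 1, so a unique solution mod 93643 exists.
Back-substitute for the Bézout coefficients:
1 = 217 − 27·8
1 = −27·659 + 82·217
1 = 82·1535 − 191·659
1 = −191·12939 + 1610·1535
1 = 1610·40352 − 5021·12939
1 = −5021·93643 + 11652·40352
So 40352·(11652) ≡ 1 (mod 93643), giving 40352⁻¹ ≡ 11652.
x ≡ 40352⁻¹·90449 ≡ 11652·90449 ≡ 53426 (mod 93643).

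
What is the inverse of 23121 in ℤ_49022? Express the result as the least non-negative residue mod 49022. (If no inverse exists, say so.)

Run Euclid on (49022, 23121):
49022 = 2*23121 + 2780
23121 = 8*2780 + 881
2780 = 3*881 + 137
881 = 6*137 + 59
137 = 2*59 + 19
59 = 3*19 + 2
19 = 9*2 + 1
2 = 2*1 + 0
Since gcd(23121, 49022) = 1, back-substitute to write 1 as a combination:
1 = 19 − 9·2
1 = −9·59 + 28·19
1 = 28·137 − 65·59
1 = −65·881 + 418·137
1 = 418·2780 − 1319·881
1 = −1319·23121 + 10970·2780
1 = 10970·49022 − 23259·23121
Thus 23121·(-23259) ≡ 1 (mod 49022); reducing, -23259 mod 49022 = 25763.

25763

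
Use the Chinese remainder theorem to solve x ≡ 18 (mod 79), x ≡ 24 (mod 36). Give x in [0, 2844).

492

Write x = 18 + 79·k. Then 79·k ≡ 24 − 18 ≡ 6 (mod 36).
Need 79⁻¹ mod 36. Extended Euclid on (36, 7):
36 = 5×7 + 1
7 = 7×1 + 0
Back-substitute:
1 = 36 − 5·7
79⁻¹ ≡ 31 (mod 36), so k ≡ 31·6 ≡ 6 (mod 36).
x = 18 + 79·6 = 492.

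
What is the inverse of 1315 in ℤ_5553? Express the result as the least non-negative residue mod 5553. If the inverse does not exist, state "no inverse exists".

Run Euclid on (5553, 1315):
5553 = 4×1315 + 293
1315 = 4×293 + 143
293 = 2×143 + 7
143 = 20×7 + 3
7 = 2×3 + 1
3 = 3×1 + 0
Since gcd(1315, 5553) = 1, back-substitute to write 1 as a combination:
1 = 7 − 2·3
1 = −2·143 + 41·7
1 = 41·293 − 84·143
1 = −84·1315 + 377·293
1 = 377·5553 − 1592·1315
Thus 1315·(-1592) ≡ 1 (mod 5553); reducing, -1592 mod 5553 = 3961.

3961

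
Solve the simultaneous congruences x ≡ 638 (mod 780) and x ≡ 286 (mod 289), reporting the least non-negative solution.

Write x = 638 + 780·k. Then 780·k ≡ 286 − 638 ≡ 226 (mod 289).
Need 780⁻¹ mod 289. Extended Euclid on (289, 202):
289 = 1*202 + 87
202 = 2*87 + 28
87 = 3*28 + 3
28 = 9*3 + 1
3 = 3*1 + 0
Back-substitute:
1 = 28 − 9·3
1 = −9·87 + 28·28
1 = 28·202 − 65·87
1 = −65·289 + 93·202
780⁻¹ ≡ 93 (mod 289), so k ≡ 93·226 ≡ 210 (mod 289).
x = 638 + 780·210 = 164438.

164438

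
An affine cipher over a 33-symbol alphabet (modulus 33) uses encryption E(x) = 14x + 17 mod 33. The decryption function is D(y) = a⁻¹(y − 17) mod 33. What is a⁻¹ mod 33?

Apply the Euclidean algorithm to 33 and 14:
33 = 2·14 + 5
14 = 2·5 + 4
5 = 1·4 + 1
4 = 4·1 + 0
Since gcd(14, 33) = 1, back-substitute to write 1 as a combination:
1 = 5 − 4
1 = −14 + 3·5
1 = 3·33 − 7·14
Hence 14⁻¹ ≡ -7 ≡ 26 (mod 33).

26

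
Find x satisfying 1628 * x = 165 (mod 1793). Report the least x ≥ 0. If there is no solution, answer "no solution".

162

First find gcd(1628, 1793):
1793 = 1·1628 + 165
1628 = 9·165 + 143
165 = 1·143 + 22
143 = 6·22 + 11
22 = 2·11 + 0
gcd = 11 and 11 | 165, so solutions exist. Divide through by 11: 148x ≡ 15 (mod 163).
Now find 148⁻¹ mod 163:
163 = 1×148 + 15
148 = 9×15 + 13
15 = 1×13 + 2
13 = 6×2 + 1
2 = 2×1 + 0
Back-substitute:
1 = 13 − 6·2
1 = −6·15 + 7·13
1 = 7·148 − 69·15
1 = −69·163 + 76·148
So 148⁻¹ ≡ 76 (mod 163).
Then x ≡ 76·15 ≡ 162 (mod 163); the smallest non-negative solution is x = 162.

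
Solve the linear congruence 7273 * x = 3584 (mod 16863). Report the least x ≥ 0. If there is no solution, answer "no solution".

First find gcd(7273, 16863):
16863 = 2×7273 + 2317
7273 = 3×2317 + 322
2317 = 7×322 + 63
322 = 5×63 + 7
63 = 9×7 + 0
gcd = 7 and 7 | 3584, so solutions exist. Divide through by 7: 1039x ≡ 512 (mod 2409).
Now find 1039⁻¹ mod 2409:
2409 = 2·1039 + 331
1039 = 3·331 + 46
331 = 7·46 + 9
46 = 5·9 + 1
9 = 9·1 + 0
Back-substitute:
1 = 46 − 5·9
1 = −5·331 + 36·46
1 = 36·1039 − 113·331
1 = −113·2409 + 262·1039
So 1039⁻¹ ≡ 262 (mod 2409).
Then x ≡ 262·512 ≡ 1649 (mod 2409); the smallest non-negative solution is x = 1649.

1649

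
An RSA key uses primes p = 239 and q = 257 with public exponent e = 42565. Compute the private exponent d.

φ(n) = (p−1)(q−1) = 238·256 = 60928.
Need d with 42565·d ≡ 1 (mod 60928). Apply the extended Euclidean algorithm:
60928 = 1×42565 + 18363
42565 = 2×18363 + 5839
18363 = 3×5839 + 846
5839 = 6×846 + 763
846 = 1×763 + 83
763 = 9×83 + 16
83 = 5×16 + 3
16 = 5×3 + 1
3 = 3×1 + 0
Back-substitute:
1 = 16 − 5·3
1 = −5·83 + 26·16
1 = 26·763 − 239·83
1 = −239·846 + 265·763
1 = 265·5839 − 1829·846
1 = −1829·18363 + 5752·5839
1 = 5752·42565 − 13333·18363
1 = −13333·60928 + 19085·42565
So 42565·19085 ≡ 1 (mod 60928), hence d = 19085.

19085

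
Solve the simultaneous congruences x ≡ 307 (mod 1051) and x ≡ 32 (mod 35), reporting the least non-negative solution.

Write x = 307 + 1051·k. Then 1051·k ≡ 32 − 307 ≡ 5 (mod 35).
Need 1051⁻¹ mod 35. Extended Euclid on (35, 1):
35 = 35*1 + 0
1051⁻¹ ≡ 1 (mod 35), so k ≡ 1·5 ≡ 5 (mod 35).
x = 307 + 1051·5 = 5562.

5562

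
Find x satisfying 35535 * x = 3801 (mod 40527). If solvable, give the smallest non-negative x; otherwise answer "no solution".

3823

First find gcd(35535, 40527):
40527 = 1*35535 + 4992
35535 = 7*4992 + 591
4992 = 8*591 + 264
591 = 2*264 + 63
264 = 4*63 + 12
63 = 5*12 + 3
12 = 4*3 + 0
gcd = 3 and 3 | 3801, so solutions exist. Divide through by 3: 11845x ≡ 1267 (mod 13509).
Now find 11845⁻¹ mod 13509:
13509 = 1*11845 + 1664
11845 = 7*1664 + 197
1664 = 8*197 + 88
197 = 2*88 + 21
88 = 4*21 + 4
21 = 5*4 + 1
4 = 4*1 + 0
Back-substitute:
1 = 21 − 5·4
1 = −5·88 + 21·21
1 = 21·197 − 47·88
1 = −47·1664 + 397·197
1 = 397·11845 − 2826·1664
1 = −2826·13509 + 3223·11845
So 11845⁻¹ ≡ 3223 (mod 13509).
Then x ≡ 3223·1267 ≡ 3823 (mod 13509); the smallest non-negative solution is x = 3823.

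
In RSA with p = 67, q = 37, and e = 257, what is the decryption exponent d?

φ(n) = (p−1)(q−1) = 66·36 = 2376.
Need d with 257·d ≡ 1 (mod 2376). Apply the extended Euclidean algorithm:
2376 = 9×257 + 63
257 = 4×63 + 5
63 = 12×5 + 3
5 = 1×3 + 2
3 = 1×2 + 1
2 = 2×1 + 0
Back-substitute:
1 = 3 − 2
1 = −5 + 2·3
1 = 2·63 − 25·5
1 = −25·257 + 102·63
1 = 102·2376 − 943·257
So 257·(-943) ≡ 1 (mod 2376), hence d ≡ -943 ≡ 1433 (mod 2376).

1433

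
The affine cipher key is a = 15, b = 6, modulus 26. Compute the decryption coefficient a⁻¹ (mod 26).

7

Extended Euclidean algorithm:
26 = 1×15 + 11
15 = 1×11 + 4
11 = 2×4 + 3
4 = 1×3 + 1
3 = 3×1 + 0
Since gcd(15, 26) = 1, back-substitute to write 1 as a combination:
1 = 4 − 3
1 = −11 + 3·4
1 = 3·15 − 4·11
1 = −4·26 + 7·15
So 15·7 ≡ 1 (mod 26).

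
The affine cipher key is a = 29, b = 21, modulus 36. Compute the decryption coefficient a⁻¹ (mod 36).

5

Extended Euclidean algorithm:
36 = 1*29 + 7
29 = 4*7 + 1
7 = 7*1 + 0
Since gcd(29, 36) = 1, back-substitute to write 1 as a combination:
1 = 29 − 4·7
1 = −4·36 + 5·29
So 29·5 ≡ 1 (mod 36).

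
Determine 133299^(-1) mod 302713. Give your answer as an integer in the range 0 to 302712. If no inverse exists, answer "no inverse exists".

Extended Euclidean algorithm:
302713 = 2*133299 + 36115
133299 = 3*36115 + 24954
36115 = 1*24954 + 11161
24954 = 2*11161 + 2632
11161 = 4*2632 + 633
2632 = 4*633 + 100
633 = 6*100 + 33
100 = 3*33 + 1
33 = 33*1 + 0
Since gcd(133299, 302713) = 1, back-substitute to write 1 as a combination:
1 = 100 − 3·33
1 = −3·633 + 19·100
1 = 19·2632 − 79·633
1 = −79·11161 + 335·2632
1 = 335·24954 − 749·11161
1 = −749·36115 + 1084·24954
1 = 1084·133299 − 4001·36115
1 = −4001·302713 + 9086·133299
So 133299·9086 ≡ 1 (mod 302713).

9086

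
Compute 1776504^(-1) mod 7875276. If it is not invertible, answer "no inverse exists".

no inverse exists

Euclidean algorithm on 7875276, 1776504:
7875276 = 4×1776504 + 769260
1776504 = 2×769260 + 237984
769260 = 3×237984 + 55308
237984 = 4×55308 + 16752
55308 = 3×16752 + 5052
16752 = 3×5052 + 1596
5052 = 3×1596 + 264
1596 = 6×264 + 12
264 = 22×12 + 0
gcd(1776504, 7875276) = 12 ≠ 1, so 1776504 has no multiplicative inverse modulo 7875276.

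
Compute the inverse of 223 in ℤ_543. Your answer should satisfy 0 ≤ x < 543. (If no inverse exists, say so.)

Run Euclid on (543, 223):
543 = 2·223 + 97
223 = 2·97 + 29
97 = 3·29 + 10
29 = 2·10 + 9
10 = 1·9 + 1
9 = 9·1 + 0
The gcd is 1. Working backward:
1 = 10 − 9
1 = −29 + 3·10
1 = 3·97 − 10·29
1 = −10·223 + 23·97
1 = 23·543 − 56·223
So 223·(-56) ≡ 1 (mod 543), and -56 ≡ 487 (mod 543).

487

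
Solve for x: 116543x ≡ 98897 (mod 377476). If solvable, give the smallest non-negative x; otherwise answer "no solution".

First find gcd(116543, 377476):
377476 = 3×116543 + 27847
116543 = 4×27847 + 5155
27847 = 5×5155 + 2072
5155 = 2×2072 + 1011
2072 = 2×1011 + 50
1011 = 20×50 + 11
50 = 4×11 + 6
11 = 1×6 + 5
6 = 1×5 + 1
5 = 5×1 + 0
gcd = 1, so a unique solution mod 377476 exists.
Back-substitute for the Bézout coefficients:
1 = 6 − 5
1 = −11 + 2·6
1 = 2·50 − 9·11
1 = −9·1011 + 182·50
1 = 182·2072 − 373·1011
1 = −373·5155 + 928·2072
1 = 928·27847 − 5013·5155
1 = −5013·116543 + 20980·27847
1 = 20980·377476 − 67953·116543
So 116543·(-67953) ≡ 1 (mod 377476), giving 116543⁻¹ ≡ 309523.
x ≡ 116543⁻¹·98897 ≡ 309523·98897 ≡ 234863 (mod 377476).

234863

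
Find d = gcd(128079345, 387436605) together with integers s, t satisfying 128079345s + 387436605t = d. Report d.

15

Repeated division:
387436605 = 3×128079345 + 3198570
128079345 = 40×3198570 + 136545
3198570 = 23×136545 + 58035
136545 = 2×58035 + 20475
58035 = 2×20475 + 17085
20475 = 1×17085 + 3390
17085 = 5×3390 + 135
3390 = 25×135 + 15
135 = 9×15 + 0
gcd(128079345, 387436605) = 15.
Back-substituting:
15 = 3390 − 25·135
15 = −25·17085 + 126·3390
15 = 126·20475 − 151·17085
15 = −151·58035 + 428·20475
15 = 428·136545 − 1007·58035
15 = −1007·3198570 + 23589·136545
15 = 23589·128079345 − 944567·3198570
15 = −944567·387436605 + 2857290·128079345
So 15 = (-944567)·387436605 + (2857290)·128079345.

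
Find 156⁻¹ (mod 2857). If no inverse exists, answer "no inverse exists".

641

Run Euclid on (2857, 156):
2857 = 18*156 + 49
156 = 3*49 + 9
49 = 5*9 + 4
9 = 2*4 + 1
4 = 4*1 + 0
gcd = 1, so the inverse exists. Back-substitute:
1 = 9 − 2·4
1 = −2·49 + 11·9
1 = 11·156 − 35·49
1 = −35·2857 + 641·156
So 156·641 ≡ 1 (mod 2857).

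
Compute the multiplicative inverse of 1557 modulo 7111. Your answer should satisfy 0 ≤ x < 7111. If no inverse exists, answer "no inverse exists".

5750

Apply the Euclidean algorithm to 7111 and 1557:
7111 = 4×1557 + 883
1557 = 1×883 + 674
883 = 1×674 + 209
674 = 3×209 + 47
209 = 4×47 + 21
47 = 2×21 + 5
21 = 4×5 + 1
5 = 5×1 + 0
Since gcd(1557, 7111) = 1, back-substitute to write 1 as a combination:
1 = 21 − 4·5
1 = −4·47 + 9·21
1 = 9·209 − 40·47
1 = −40·674 + 129·209
1 = 129·883 − 169·674
1 = −169·1557 + 298·883
1 = 298·7111 − 1361·1557
Hence 1557⁻¹ ≡ -1361 ≡ 5750 (mod 7111).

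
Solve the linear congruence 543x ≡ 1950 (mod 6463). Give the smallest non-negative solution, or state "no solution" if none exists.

1539

First find gcd(543, 6463):
6463 = 11·543 + 490
543 = 1·490 + 53
490 = 9·53 + 13
53 = 4·13 + 1
13 = 13·1 + 0
gcd = 1, so a unique solution mod 6463 exists.
Back-substitute for the Bézout coefficients:
1 = 53 − 4·13
1 = −4·490 + 37·53
1 = 37·543 − 41·490
1 = −41·6463 + 488·543
So 543·(488) ≡ 1 (mod 6463), giving 543⁻¹ ≡ 488.
x ≡ 543⁻¹·1950 ≡ 488·1950 ≡ 1539 (mod 6463).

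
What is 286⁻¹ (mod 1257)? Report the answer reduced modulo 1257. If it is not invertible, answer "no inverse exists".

Extended Euclidean algorithm:
1257 = 4*286 + 113
286 = 2*113 + 60
113 = 1*60 + 53
60 = 1*53 + 7
53 = 7*7 + 4
7 = 1*4 + 3
4 = 1*3 + 1
3 = 3*1 + 0
gcd = 1, so the inverse exists. Back-substitute:
1 = 4 − 3
1 = −7 + 2·4
1 = 2·53 − 15·7
1 = −15·60 + 17·53
1 = 17·113 − 32·60
1 = −32·286 + 81·113
1 = 81·1257 − 356·286
Thus 286·(-356) ≡ 1 (mod 1257); reducing, -356 mod 1257 = 901.

901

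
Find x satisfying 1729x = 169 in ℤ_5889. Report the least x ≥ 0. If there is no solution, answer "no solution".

First find gcd(1729, 5889):
5889 = 3×1729 + 702
1729 = 2×702 + 325
702 = 2×325 + 52
325 = 6×52 + 13
52 = 4×13 + 0
gcd = 13 and 13 | 169, so solutions exist. Divide through by 13: 133x ≡ 13 (mod 453).
Now find 133⁻¹ mod 453:
453 = 3×133 + 54
133 = 2×54 + 25
54 = 2×25 + 4
25 = 6×4 + 1
4 = 4×1 + 0
Back-substitute:
1 = 25 − 6·4
1 = −6·54 + 13·25
1 = 13·133 − 32·54
1 = −32·453 + 109·133
So 133⁻¹ ≡ 109 (mod 453).
Then x ≡ 109·13 ≡ 58 (mod 453); the smallest non-negative solution is x = 58.

58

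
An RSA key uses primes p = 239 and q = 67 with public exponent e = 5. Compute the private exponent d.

φ(n) = (p−1)(q−1) = 238·66 = 15708.
Need d with 5·d ≡ 1 (mod 15708). Apply the extended Euclidean algorithm:
15708 = 3141×5 + 3
5 = 1×3 + 2
3 = 1×2 + 1
2 = 2×1 + 0
Back-substitute:
1 = 3 − 2
1 = −5 + 2·3
1 = 2·15708 − 6283·5
So 5·(-6283) ≡ 1 (mod 15708), hence d ≡ -6283 ≡ 9425 (mod 15708).

9425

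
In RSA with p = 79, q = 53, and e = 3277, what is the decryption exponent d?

φ(n) = (p−1)(q−1) = 78·52 = 4056.
Need d with 3277·d ≡ 1 (mod 4056). Apply the extended Euclidean algorithm:
4056 = 1*3277 + 779
3277 = 4*779 + 161
779 = 4*161 + 135
161 = 1*135 + 26
135 = 5*26 + 5
26 = 5*5 + 1
5 = 5*1 + 0
Back-substitute:
1 = 26 − 5·5
1 = −5·135 + 26·26
1 = 26·161 − 31·135
1 = −31·779 + 150·161
1 = 150·3277 − 631·779
1 = −631·4056 + 781·3277
So 3277·781 ≡ 1 (mod 4056), hence d = 781.

781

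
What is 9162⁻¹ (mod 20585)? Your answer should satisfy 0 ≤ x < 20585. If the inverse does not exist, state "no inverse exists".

Extended Euclidean algorithm:
20585 = 2×9162 + 2261
9162 = 4×2261 + 118
2261 = 19×118 + 19
118 = 6×19 + 4
19 = 4×4 + 3
4 = 1×3 + 1
3 = 3×1 + 0
gcd = 1, so the inverse exists. Back-substitute:
1 = 4 − 3
1 = −19 + 5·4
1 = 5·118 − 31·19
1 = −31·2261 + 594·118
1 = 594·9162 − 2407·2261
1 = −2407·20585 + 5408·9162
So 9162·5408 ≡ 1 (mod 20585).

5408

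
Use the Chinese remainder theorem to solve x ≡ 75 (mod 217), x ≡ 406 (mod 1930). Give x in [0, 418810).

137436

Write x = 75 + 217·k. Then 217·k ≡ 406 − 75 ≡ 331 (mod 1930).
Need 217⁻¹ mod 1930. Extended Euclid on (1930, 217):
1930 = 8×217 + 194
217 = 1×194 + 23
194 = 8×23 + 10
23 = 2×10 + 3
10 = 3×3 + 1
3 = 3×1 + 0
Back-substitute:
1 = 10 − 3·3
1 = −3·23 + 7·10
1 = 7·194 − 59·23
1 = −59·217 + 66·194
1 = 66·1930 − 587·217
217⁻¹ ≡ 1343 (mod 1930), so k ≡ 1343·331 ≡ 633 (mod 1930).
x = 75 + 217·633 = 137436.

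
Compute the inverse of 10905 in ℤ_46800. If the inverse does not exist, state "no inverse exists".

no inverse exists

Compute gcd(10905, 46800):
46800 = 4*10905 + 3180
10905 = 3*3180 + 1365
3180 = 2*1365 + 450
1365 = 3*450 + 15
450 = 30*15 + 0
The gcd is 15, not 1, hence no inverse exists.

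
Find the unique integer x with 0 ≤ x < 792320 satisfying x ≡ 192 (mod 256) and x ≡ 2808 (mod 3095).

Write x = 192 + 256·k. Then 256·k ≡ 2808 − 192 ≡ 2616 (mod 3095).
Need 256⁻¹ mod 3095. Extended Euclid on (3095, 256):
3095 = 12·256 + 23
256 = 11·23 + 3
23 = 7·3 + 2
3 = 1·2 + 1
2 = 2·1 + 0
Back-substitute:
1 = 3 − 2
1 = −23 + 8·3
1 = 8·256 − 89·23
1 = −89·3095 + 1076·256
256⁻¹ ≡ 1076 (mod 3095), so k ≡ 1076·2616 ≡ 1461 (mod 3095).
x = 192 + 256·1461 = 374208.

374208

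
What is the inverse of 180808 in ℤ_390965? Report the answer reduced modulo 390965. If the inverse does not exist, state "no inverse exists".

298822

Extended Euclidean algorithm:
390965 = 2*180808 + 29349
180808 = 6*29349 + 4714
29349 = 6*4714 + 1065
4714 = 4*1065 + 454
1065 = 2*454 + 157
454 = 2*157 + 140
157 = 1*140 + 17
140 = 8*17 + 4
17 = 4*4 + 1
4 = 4*1 + 0
gcd = 1, so the inverse exists. Back-substitute:
1 = 17 − 4·4
1 = −4·140 + 33·17
1 = 33·157 − 37·140
1 = −37·454 + 107·157
1 = 107·1065 − 251·454
1 = −251·4714 + 1111·1065
1 = 1111·29349 − 6917·4714
1 = −6917·180808 + 42613·29349
1 = 42613·390965 − 92143·180808
Hence 180808⁻¹ ≡ -92143 ≡ 298822 (mod 390965).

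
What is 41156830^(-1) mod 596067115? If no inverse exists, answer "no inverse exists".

Compute gcd(41156830, 596067115):
596067115 = 14*41156830 + 19871495
41156830 = 2*19871495 + 1413840
19871495 = 14*1413840 + 77735
1413840 = 18*77735 + 14610
77735 = 5*14610 + 4685
14610 = 3*4685 + 555
4685 = 8*555 + 245
555 = 2*245 + 65
245 = 3*65 + 50
65 = 1*50 + 15
50 = 3*15 + 5
15 = 3*5 + 0
Since gcd = 5 > 1, 41156830 is not a unit mod 596067115.

no inverse exists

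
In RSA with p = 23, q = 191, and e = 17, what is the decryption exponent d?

φ(n) = (p−1)(q−1) = 22·190 = 4180.
Need d with 17·d ≡ 1 (mod 4180). Apply the extended Euclidean algorithm:
4180 = 245*17 + 15
17 = 1*15 + 2
15 = 7*2 + 1
2 = 2*1 + 0
Back-substitute:
1 = 15 − 7·2
1 = −7·17 + 8·15
1 = 8·4180 − 1967·17
So 17·(-1967) ≡ 1 (mod 4180), hence d ≡ -1967 ≡ 2213 (mod 4180).

2213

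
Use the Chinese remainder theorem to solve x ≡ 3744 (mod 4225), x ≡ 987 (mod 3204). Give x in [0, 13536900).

827619

Write x = 3744 + 4225·k. Then 4225·k ≡ 987 − 3744 ≡ 447 (mod 3204).
Need 4225⁻¹ mod 3204. Extended Euclid on (3204, 1021):
3204 = 3*1021 + 141
1021 = 7*141 + 34
141 = 4*34 + 5
34 = 6*5 + 4
5 = 1*4 + 1
4 = 4*1 + 0
Back-substitute:
1 = 5 − 4
1 = −34 + 7·5
1 = 7·141 − 29·34
1 = −29·1021 + 210·141
1 = 210·3204 − 659·1021
4225⁻¹ ≡ 2545 (mod 3204), so k ≡ 2545·447 ≡ 195 (mod 3204).
x = 3744 + 4225·195 = 827619.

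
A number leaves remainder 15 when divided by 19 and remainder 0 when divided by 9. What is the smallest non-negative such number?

72

Write x = 15 + 19·k. Then 19·k ≡ 0 − 15 ≡ 3 (mod 9).
Need 19⁻¹ mod 9. Extended Euclid on (9, 1):
9 = 9·1 + 0
19⁻¹ ≡ 1 (mod 9), so k ≡ 1·3 ≡ 3 (mod 9).
x = 15 + 19·3 = 72.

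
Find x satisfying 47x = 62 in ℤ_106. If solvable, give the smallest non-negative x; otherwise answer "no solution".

First find gcd(47, 106):
106 = 2×47 + 12
47 = 3×12 + 11
12 = 1×11 + 1
11 = 11×1 + 0
gcd = 1, so a unique solution mod 106 exists.
Back-substitute for the Bézout coefficients:
1 = 12 − 11
1 = −47 + 4·12
1 = 4·106 − 9·47
So 47·(-9) ≡ 1 (mod 106), giving 47⁻¹ ≡ 97.
x ≡ 47⁻¹·62 ≡ 97·62 ≡ 78 (mod 106).

78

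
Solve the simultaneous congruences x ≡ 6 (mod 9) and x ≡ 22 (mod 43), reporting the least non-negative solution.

Write x = 6 + 9·k. Then 9·k ≡ 22 − 6 ≡ 16 (mod 43).
Need 9⁻¹ mod 43. Extended Euclid on (43, 9):
43 = 4*9 + 7
9 = 1*7 + 2
7 = 3*2 + 1
2 = 2*1 + 0
Back-substitute:
1 = 7 − 3·2
1 = −3·9 + 4·7
1 = 4·43 − 19·9
9⁻¹ ≡ 24 (mod 43), so k ≡ 24·16 ≡ 40 (mod 43).
x = 6 + 9·40 = 366.

366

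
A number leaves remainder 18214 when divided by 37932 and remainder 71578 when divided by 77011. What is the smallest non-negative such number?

592440190

Write x = 18214 + 37932·k. Then 37932·k ≡ 71578 − 18214 ≡ 53364 (mod 77011).
Need 37932⁻¹ mod 77011. Extended Euclid on (77011, 37932):
77011 = 2·37932 + 1147
37932 = 33·1147 + 81
1147 = 14·81 + 13
81 = 6·13 + 3
13 = 4·3 + 1
3 = 3·1 + 0
Back-substitute:
1 = 13 − 4·3
1 = −4·81 + 25·13
1 = 25·1147 − 354·81
1 = −354·37932 + 11707·1147
1 = 11707·77011 − 23768·37932
37932⁻¹ ≡ 53243 (mod 77011), so k ≡ 53243·53364 ≡ 15618 (mod 77011).
x = 18214 + 37932·15618 = 592440190.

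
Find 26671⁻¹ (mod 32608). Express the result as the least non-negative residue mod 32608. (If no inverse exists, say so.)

Run Euclid on (32608, 26671):
32608 = 1*26671 + 5937
26671 = 4*5937 + 2923
5937 = 2*2923 + 91
2923 = 32*91 + 11
91 = 8*11 + 3
11 = 3*3 + 2
3 = 1*2 + 1
2 = 2*1 + 0
The gcd is 1. Working backward:
1 = 3 − 2
1 = −11 + 4·3
1 = 4·91 − 33·11
1 = −33·2923 + 1060·91
1 = 1060·5937 − 2153·2923
1 = −2153·26671 + 9672·5937
1 = 9672·32608 − 11825·26671
So 26671·(-11825) ≡ 1 (mod 32608), and -11825 ≡ 20783 (mod 32608).

20783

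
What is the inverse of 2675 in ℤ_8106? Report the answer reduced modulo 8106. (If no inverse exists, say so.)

gcd(8106, 2675) by repeated division:
8106 = 3×2675 + 81
2675 = 33×81 + 2
81 = 40×2 + 1
2 = 2×1 + 0
Since gcd(2675, 8106) = 1, back-substitute to write 1 as a combination:
1 = 81 − 40·2
1 = −40·2675 + 1321·81
1 = 1321·8106 − 4003·2675
Thus 2675·(-4003) ≡ 1 (mod 8106); reducing, -4003 mod 8106 = 4103.

4103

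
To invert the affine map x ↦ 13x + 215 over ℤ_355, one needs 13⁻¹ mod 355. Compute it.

gcd(355, 13) by repeated division:
355 = 27×13 + 4
13 = 3×4 + 1
4 = 4×1 + 0
The gcd is 1. Working backward:
1 = 13 − 3·4
1 = −3·355 + 82·13
So 13·82 ≡ 1 (mod 355).

82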